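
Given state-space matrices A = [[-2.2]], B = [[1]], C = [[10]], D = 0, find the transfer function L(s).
L(s) = C(sI - A)⁻¹B + D.
Characteristic polynomial det(sI - A) = s + 2.2.
Numerator from C·adj(sI-A)·B + D·det(sI-A) = 10.
L(s) = (10)/(s + 2.2)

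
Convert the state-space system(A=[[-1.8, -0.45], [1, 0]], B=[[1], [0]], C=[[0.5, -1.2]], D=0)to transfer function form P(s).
P(s) = C(sI - A)⁻¹B + D.
Characteristic polynomial det(sI - A) = s^2 + 1.8*s + 0.45.
Numerator from C·adj(sI-A)·B + D·det(sI-A) = 0.5*s - 1.2.
P(s) = (0.5*s - 1.2)/(s^2 + 1.8*s + 0.45)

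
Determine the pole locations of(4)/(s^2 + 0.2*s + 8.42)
Set denominator = 0: s^2 + 0.2*s + 8.42 = 0 → Poles: -0.1 + 2.9j, -0.1 - 2.9j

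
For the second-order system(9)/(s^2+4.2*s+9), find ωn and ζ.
Standard form: ωn²/(s²+2ζωn·s+ωn²).
const=9=ωn² → ωn=3, s coeff=4.2=2ζωn → ζ=0.7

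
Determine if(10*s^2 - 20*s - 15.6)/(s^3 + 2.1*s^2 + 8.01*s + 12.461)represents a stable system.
Denominator: s^3 + 2.1*s^2 + 8.01*s + 12.461 = (s + 1.7)(s^2 + 0.4*s + 7.33). Poles: -0.2 + 2.7j, -0.2 - 2.7j, -1.7. All Re(p)<0: Yes (stable)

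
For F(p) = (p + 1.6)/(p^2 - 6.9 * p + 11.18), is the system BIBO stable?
Denominator: p^2 - 6.9*p + 11.18 = (p - 4.3)(p - 2.6). Poles: 2.6, 4.3. All Re(p)<0: No (unstable)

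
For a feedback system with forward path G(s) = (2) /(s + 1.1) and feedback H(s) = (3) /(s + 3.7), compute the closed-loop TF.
Closed-loop T = G/(1+GH).
Numerator: G_num * H_den = 2*s + 7.4.
Denominator: G_den * H_den + G_num * H_num = (s^2 + 4.8*s + 4.07) + (6) = s^2 + 4.8*s + 10.07.
T(s) = (2*s + 7.4)/(s^2 + 4.8*s + 10.07)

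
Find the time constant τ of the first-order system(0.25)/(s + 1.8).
First-order system: τ = -1/pole. Pole = -1.8. τ = -1/(-1.8) = 0.5556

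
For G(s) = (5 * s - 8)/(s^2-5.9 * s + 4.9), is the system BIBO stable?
Denominator: s^2 - 5.9*s + 4.9 = (s - 4.9)(s - 1). Poles: 1, 4.9. All Re(p)<0: No (unstable)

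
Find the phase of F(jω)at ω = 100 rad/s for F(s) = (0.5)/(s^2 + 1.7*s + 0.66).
Substitute s = j*100: F(j100) = -4.99889e-05 - 8.49867e-07j.
∠F(j100) = atan2(Im, Re) = atan2(-8.49867e-07, -4.99889e-05) = -179.03°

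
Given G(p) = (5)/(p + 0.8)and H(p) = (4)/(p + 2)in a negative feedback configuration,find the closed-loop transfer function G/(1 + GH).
Closed-loop T = G/(1+GH).
Numerator: G_num * H_den = 5*p + 10.
Denominator: G_den * H_den + G_num * H_num = (p^2 + 2.8*p + 1.6) + (20) = p^2 + 2.8*p + 21.6.
T(p) = (5*p + 10)/(p^2 + 2.8*p + 21.6)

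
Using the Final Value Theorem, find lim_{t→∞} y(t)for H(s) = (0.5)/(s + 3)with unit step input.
FVT: lim_{t→∞} y(t) = lim_{s→0} s*Y(s) where Y(s) = H(s)/s.
= lim_{s→0} H(s) = H(0) = num(0)/den(0) = 0.5/3 = 0.1667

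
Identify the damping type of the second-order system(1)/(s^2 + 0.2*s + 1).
Standard form: ωn²/(s²+2ζωn·s+ωn²) gives ωn=1, ζ=0.1.
Underdamped (ζ = 0.1 < 1)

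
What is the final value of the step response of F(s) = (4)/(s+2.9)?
FVT: lim_{t→∞} y(t) = lim_{s→0} s*Y(s) where Y(s) = F(s)/s.
= lim_{s→0} F(s) = F(0) = num(0)/den(0) = 4/2.9 = 1.379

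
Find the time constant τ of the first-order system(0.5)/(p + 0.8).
First-order system: τ = -1/pole. Pole = -0.8. τ = -1/(-0.8) = 1.25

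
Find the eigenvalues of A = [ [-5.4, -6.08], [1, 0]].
Eigenvalues solve det(λI - A) = 0.
Characteristic polynomial: λ^2 + 5.4*λ + 6.08 = 0.
Factor: (λ + 3.8)(λ + 1.6) = 0.
Roots: -1.6, -3.8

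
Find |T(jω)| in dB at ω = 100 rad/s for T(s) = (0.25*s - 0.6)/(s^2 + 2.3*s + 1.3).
Substitute s = j*100: T(j100) = 0.000117461 - 0.00249762j.
|T(j100)| = sqrt(Re² + Im²) = 0.0025.
20*log₁₀(0.0025) = -52.04 dB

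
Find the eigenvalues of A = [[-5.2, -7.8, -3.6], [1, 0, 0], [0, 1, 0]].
Eigenvalues solve det(λI - A) = 0.
Characteristic polynomial: λ^3 + 5.2*λ^2 + 7.8*λ + 3.6 = 0.
Factor: (λ + 3)(λ + 1)(λ + 1.2) = 0.
Roots: -1, -1.2, -3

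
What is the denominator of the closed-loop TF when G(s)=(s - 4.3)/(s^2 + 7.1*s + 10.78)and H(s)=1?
Characteristic poly = G_den * H_den + G_num * H_num = (s^2 + 7.1*s + 10.78) + (s - 4.3) = s^2 + 8.1*s + 6.48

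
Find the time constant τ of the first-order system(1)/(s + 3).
First-order system: τ = -1/pole. Pole = -3. τ = -1/(-3) = 0.3333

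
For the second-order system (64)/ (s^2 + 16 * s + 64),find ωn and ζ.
Standard form: ωn²/(s²+2ζωn·s+ωn²).
const=64=ωn² → ωn=8, s coeff=16=2ζωn → ζ=1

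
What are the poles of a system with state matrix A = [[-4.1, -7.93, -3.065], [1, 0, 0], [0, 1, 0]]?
Eigenvalues solve det(λI - A) = 0.
Characteristic polynomial: λ^3 + 4.1*λ^2 + 7.93*λ + 3.065 = 0.
Factor: (λ + 0.5)(λ^2 + 3.6*λ + 6.13) = 0.
Roots: -0.5, -1.8 + 1.7j, -1.8 - 1.7j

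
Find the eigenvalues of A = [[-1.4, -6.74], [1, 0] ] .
Eigenvalues solve det(λI - A) = 0.
Characteristic polynomial: λ^2 + 1.4*λ + 6.74 = 0.
Roots: -0.7 + 2.5j, -0.7 - 2.5j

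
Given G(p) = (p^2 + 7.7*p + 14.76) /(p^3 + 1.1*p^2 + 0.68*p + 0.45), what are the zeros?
Set numerator = 0: p^2 + 7.7*p + 14.76 = (p + 4.1)(p + 3.6) = 0 → Zeros: -3.6, -4.1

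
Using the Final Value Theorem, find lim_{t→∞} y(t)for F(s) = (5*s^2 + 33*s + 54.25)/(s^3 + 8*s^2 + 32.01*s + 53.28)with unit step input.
FVT: lim_{t→∞} y(t) = lim_{s→0} s*Y(s) where Y(s) = F(s)/s.
= lim_{s→0} F(s) = F(0) = num(0)/den(0) = 54.25/53.28 = 1.018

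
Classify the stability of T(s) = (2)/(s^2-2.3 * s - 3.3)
Denominator: s^2 - 2.3*s - 3.3 = (s - 3.3)(s + 1). Poles: -1, 3.3. Unstable (1 pole(s) in RHP)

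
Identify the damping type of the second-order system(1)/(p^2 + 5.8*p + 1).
Standard form: ωn²/(p²+2ζωn·p+ωn²) gives ωn=1, ζ=2.9.
Overdamped (ζ = 2.9 > 1)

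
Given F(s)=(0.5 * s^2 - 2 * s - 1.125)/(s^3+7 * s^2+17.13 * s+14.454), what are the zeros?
Set numerator = 0: 0.5*s^2 - 2*s - 1.125 = 0.5*(s - 4.5)(s + 0.5) = 0 → Zeros: -0.5, 4.5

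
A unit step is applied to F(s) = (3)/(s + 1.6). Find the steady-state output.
FVT: lim_{t→∞} y(t) = lim_{s→0} s*Y(s) where Y(s) = F(s)/s.
= lim_{s→0} F(s) = F(0) = num(0)/den(0) = 3/1.6 = 1.875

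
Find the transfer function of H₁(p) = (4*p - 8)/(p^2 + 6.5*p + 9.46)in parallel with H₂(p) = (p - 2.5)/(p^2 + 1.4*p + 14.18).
Parallel: H = H₁ + H₂ = (n₁·d₂ + n₂·d₁)/(d₁·d₂).
n₁·d₂ = 4*p^3 - 2.4*p^2 + 45.52*p - 113.44. n₂·d₁ = p^3 + 4*p^2 - 6.79*p - 23.65. Sum = 5*p^3 + 1.6*p^2 + 38.73*p - 137.09. d₁·d₂ = p^4 + 7.9*p^3 + 32.74*p^2 + 105.414*p + 134.1428.
H(p) = (5*p^3 + 1.6*p^2 + 38.73*p - 137.09)/(p^4 + 7.9*p^3 + 32.74*p^2 + 105.414*p + 134.1428)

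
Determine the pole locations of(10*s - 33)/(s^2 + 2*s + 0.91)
Set denominator = 0: s^2 + 2*s + 0.91 = (s + 0.7)(s + 1.3) = 0 → Poles: -0.7, -1.3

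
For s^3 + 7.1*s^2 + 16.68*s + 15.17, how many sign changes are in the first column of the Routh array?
Routh array:
s^3: [1, 16.68]; s^2: [7.1, 15.17]; s^1: [14.5434]; s^0: [15.17]
First column: [1, 7.1, 14.5434, 15.17]. Sign changes = 0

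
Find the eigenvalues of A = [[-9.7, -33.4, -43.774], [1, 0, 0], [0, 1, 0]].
Eigenvalues solve det(λI - A) = 0.
Characteristic polynomial: λ^3 + 9.7*λ^2 + 33.4*λ + 43.774 = 0.
Factor: (λ + 4.3)(λ^2 + 5.4*λ + 10.18) = 0.
Roots: -2.7 + 1.7j, -2.7 - 1.7j, -4.3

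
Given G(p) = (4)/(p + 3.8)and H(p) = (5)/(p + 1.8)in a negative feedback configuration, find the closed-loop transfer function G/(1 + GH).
Closed-loop T = G/(1+GH).
Numerator: G_num * H_den = 4*p + 7.2.
Denominator: G_den * H_den + G_num * H_num = (p^2 + 5.6*p + 6.84) + (20) = p^2 + 5.6*p + 26.84.
T(p) = (4*p + 7.2)/(p^2 + 5.6*p + 26.84)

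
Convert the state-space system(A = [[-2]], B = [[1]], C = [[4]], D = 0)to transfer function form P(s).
P(s) = C(sI - A)⁻¹B + D.
Characteristic polynomial det(sI - A) = s + 2.
Numerator from C·adj(sI-A)·B + D·det(sI-A) = 4.
P(s) = (4)/(s + 2)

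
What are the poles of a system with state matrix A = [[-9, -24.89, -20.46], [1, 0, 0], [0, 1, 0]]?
Eigenvalues solve det(λI - A) = 0.
Characteristic polynomial: λ^3 + 9*λ^2 + 24.89*λ + 20.46 = 0.
Factor: (λ + 1.5)(λ + 3.1)(λ + 4.4) = 0.
Roots: -1.5, -3.1, -4.4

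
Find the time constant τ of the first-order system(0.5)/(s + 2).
First-order system: τ = -1/pole. Pole = -2. τ = -1/(-2) = 0.5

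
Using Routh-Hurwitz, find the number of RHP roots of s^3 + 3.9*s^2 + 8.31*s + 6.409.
Routh array:
s^3: [1, 8.31]; s^2: [3.9, 6.409]; s^1: [6.66667]; s^0: [6.409]
First column: [1, 3.9, 6.66667, 6.409]. Sign changes = RHP roots = 0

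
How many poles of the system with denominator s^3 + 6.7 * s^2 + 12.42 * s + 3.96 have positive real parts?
s^3 + 6.7*s^2 + 12.42*s + 3.96 = (s + 3)(s + 0.4)(s + 3.3). Poles: -0.4, -3, -3.3. RHP poles (Re>0): 0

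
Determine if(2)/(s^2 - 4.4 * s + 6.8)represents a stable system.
Denominator: s^2 - 4.4*s + 6.8. Poles: 2.2 + 1.4j, 2.2 - 1.4j. All Re(p)<0: No (unstable)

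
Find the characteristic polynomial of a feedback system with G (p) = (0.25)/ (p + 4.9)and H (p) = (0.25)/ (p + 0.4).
Characteristic poly = G_den * H_den + G_num * H_num = (p^2 + 5.3*p + 1.96) + (0.0625) = p^2 + 5.3*p + 2.0225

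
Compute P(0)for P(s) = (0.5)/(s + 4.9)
DC gain = P(0) = num(0)/den(0) = 0.5/4.9 = 0.102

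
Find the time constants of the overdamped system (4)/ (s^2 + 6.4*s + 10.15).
Overdamped: real poles at -3.5, -2.9. τ = -1/pole → τ₁ = 0.2857, τ₂ = 0.3448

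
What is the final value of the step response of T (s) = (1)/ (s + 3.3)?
FVT: lim_{t→∞} y(t) = lim_{s→0} s*Y(s) where Y(s) = T(s)/s.
= lim_{s→0} T(s) = T(0) = num(0)/den(0) = 1/3.3 = 0.303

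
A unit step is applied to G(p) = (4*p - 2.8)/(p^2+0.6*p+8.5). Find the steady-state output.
FVT: lim_{t→∞} y(t) = lim_{p→0} p*Y(p) where Y(p) = G(p)/p.
= lim_{p→0} G(p) = G(0) = num(0)/den(0) = -2.8/8.5 = -0.3294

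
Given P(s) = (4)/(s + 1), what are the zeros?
Numerator is a nonzero constant (4) → Zeros: none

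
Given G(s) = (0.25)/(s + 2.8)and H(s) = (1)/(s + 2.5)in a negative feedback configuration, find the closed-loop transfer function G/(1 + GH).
Closed-loop T = G/(1+GH).
Numerator: G_num * H_den = 0.25*s + 0.625.
Denominator: G_den * H_den + G_num * H_num = (s^2 + 5.3*s + 7) + (0.25) = s^2 + 5.3*s + 7.25.
T(s) = (0.25*s + 0.625)/(s^2 + 5.3*s + 7.25)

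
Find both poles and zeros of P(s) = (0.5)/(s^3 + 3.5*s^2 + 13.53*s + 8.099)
Set denominator = 0: s^3 + 3.5*s^2 + 13.53*s + 8.099 = (s + 0.7)(s^2 + 2.8*s + 11.57) = 0 → Poles: -0.7, -1.4 + 3.1j, -1.4 - 3.1j
Numerator is a nonzero constant (0.5) → Zeros: none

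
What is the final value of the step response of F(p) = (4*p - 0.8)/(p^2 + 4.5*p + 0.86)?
FVT: lim_{t→∞} y(t) = lim_{p→0} p*Y(p) where Y(p) = F(p)/p.
= lim_{p→0} F(p) = F(0) = num(0)/den(0) = -0.8/0.86 = -0.9302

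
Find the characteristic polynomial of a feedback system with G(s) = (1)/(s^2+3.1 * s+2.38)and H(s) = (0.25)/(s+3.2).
Characteristic poly = G_den * H_den + G_num * H_num = (s^3 + 6.3*s^2 + 12.3*s + 7.616) + (0.25) = s^3 + 6.3*s^2 + 12.3*s + 7.866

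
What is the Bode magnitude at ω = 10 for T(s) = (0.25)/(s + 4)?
Substitute s = j*10: T(j10) = 0.00862069 - 0.0215517j.
|T(j10)| = sqrt(Re² + Im²) = 0.02321.
20*log₁₀(0.02321) = -32.69 dB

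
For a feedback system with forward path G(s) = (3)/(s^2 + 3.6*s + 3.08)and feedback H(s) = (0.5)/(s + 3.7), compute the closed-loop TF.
Closed-loop T = G/(1+GH).
Numerator: G_num * H_den = 3*s + 11.1.
Denominator: G_den * H_den + G_num * H_num = (s^3 + 7.3*s^2 + 16.4*s + 11.396) + (1.5) = s^3 + 7.3*s^2 + 16.4*s + 12.896.
T(s) = (3*s + 11.1)/(s^3 + 7.3*s^2 + 16.4*s + 12.896)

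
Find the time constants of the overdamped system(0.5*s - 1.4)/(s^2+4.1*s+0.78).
Overdamped: real poles at -0.2, -3.9. τ = -1/pole → τ₁ = 5, τ₂ = 0.2564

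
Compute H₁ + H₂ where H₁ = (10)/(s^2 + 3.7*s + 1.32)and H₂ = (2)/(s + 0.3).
Parallel: H = H₁ + H₂ = (n₁·d₂ + n₂·d₁)/(d₁·d₂).
n₁·d₂ = 10*s + 3. n₂·d₁ = 2*s^2 + 7.4*s + 2.64. Sum = 2*s^2 + 17.4*s + 5.64. d₁·d₂ = s^3 + 4*s^2 + 2.43*s + 0.396.
H(s) = (2*s^2 + 17.4*s + 5.64)/(s^3 + 4*s^2 + 2.43*s + 0.396)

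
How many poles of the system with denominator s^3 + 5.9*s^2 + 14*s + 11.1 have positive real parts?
s^3 + 5.9*s^2 + 14*s + 11.1 = (s + 1.5)(s^2 + 4.4*s + 7.4). Poles: -1.5, -2.2 + 1.6j, -2.2 - 1.6j. RHP poles (Re>0): 0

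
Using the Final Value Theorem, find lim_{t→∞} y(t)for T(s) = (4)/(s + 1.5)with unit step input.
FVT: lim_{t→∞} y(t) = lim_{s→0} s*Y(s) where Y(s) = T(s)/s.
= lim_{s→0} T(s) = T(0) = num(0)/den(0) = 4/1.5 = 2.667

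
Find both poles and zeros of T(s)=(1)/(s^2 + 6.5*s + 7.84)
Set denominator = 0: s^2 + 6.5*s + 7.84 = (s + 1.6)(s + 4.9) = 0 → Poles: -1.6, -4.9
Numerator is a nonzero constant (1) → Zeros: none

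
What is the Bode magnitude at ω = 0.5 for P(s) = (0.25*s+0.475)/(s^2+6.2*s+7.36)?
Substitute s = j*0.5: P(j0.5) = 0.0625768 - 0.00970295j.
|P(j0.5)| = sqrt(Re² + Im²) = 0.06332.
20*log₁₀(0.06332) = -23.97 dB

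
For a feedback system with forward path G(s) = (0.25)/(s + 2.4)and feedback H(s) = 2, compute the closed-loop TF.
Closed-loop T = G/(1+GH).
Numerator: G_num * H_den = 0.25.
Denominator: G_den * H_den + G_num * H_num = (s + 2.4) + (0.5) = s + 2.9.
T(s) = (0.25)/(s + 2.9)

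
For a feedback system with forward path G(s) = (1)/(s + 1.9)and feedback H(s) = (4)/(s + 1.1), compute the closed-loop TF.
Closed-loop T = G/(1+GH).
Numerator: G_num * H_den = s + 1.1.
Denominator: G_den * H_den + G_num * H_num = (s^2 + 3*s + 2.09) + (4) = s^2 + 3*s + 6.09.
T(s) = (s + 1.1)/(s^2 + 3*s + 6.09)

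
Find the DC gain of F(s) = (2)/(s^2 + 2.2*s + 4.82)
DC gain = F(0) = num(0)/den(0) = 2/4.82 = 0.4149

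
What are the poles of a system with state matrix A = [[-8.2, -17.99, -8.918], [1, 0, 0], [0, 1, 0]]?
Eigenvalues solve det(λI - A) = 0.
Characteristic polynomial: λ^3 + 8.2*λ^2 + 17.99*λ + 8.918 = 0.
Factor: (λ + 2.6)(λ + 0.7)(λ + 4.9) = 0.
Roots: -0.7, -2.6, -4.9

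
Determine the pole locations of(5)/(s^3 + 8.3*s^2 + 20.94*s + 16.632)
Set denominator = 0: s^3 + 8.3*s^2 + 20.94*s + 16.632 = (s + 4.4)(s + 1.8)(s + 2.1) = 0 → Poles: -1.8, -2.1, -4.4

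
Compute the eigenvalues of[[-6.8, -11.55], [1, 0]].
Eigenvalues solve det(λI - A) = 0.
Characteristic polynomial: λ^2 + 6.8*λ + 11.55 = 0.
Factor: (λ + 3.3)(λ + 3.5) = 0.
Roots: -3.3, -3.5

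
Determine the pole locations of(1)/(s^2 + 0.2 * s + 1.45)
Set denominator = 0: s^2 + 0.2*s + 1.45 = 0 → Poles: -0.1 + 1.2j, -0.1 - 1.2j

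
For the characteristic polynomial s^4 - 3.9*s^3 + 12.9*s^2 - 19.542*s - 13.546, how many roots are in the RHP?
s^4 - 3.9*s^3 + 12.9*s^2 - 19.542*s - 13.546 = (s + 0.5)(s - 2.6)(s^2 - 1.8*s + 10.42). Poles: -0.5, 0.9 + 3.1j, 0.9 - 3.1j, 2.6. RHP poles (Re>0): 3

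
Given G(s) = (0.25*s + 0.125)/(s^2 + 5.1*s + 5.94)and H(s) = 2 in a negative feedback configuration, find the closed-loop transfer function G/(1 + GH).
Closed-loop T = G/(1+GH).
Numerator: G_num * H_den = 0.25*s + 0.125.
Denominator: G_den * H_den + G_num * H_num = (s^2 + 5.1*s + 5.94) + (0.5*s + 0.25) = s^2 + 5.6*s + 6.19.
T(s) = (0.25*s + 0.125)/(s^2 + 5.6*s + 6.19)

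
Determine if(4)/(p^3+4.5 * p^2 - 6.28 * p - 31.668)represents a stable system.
Denominator: p^3 + 4.5*p^2 - 6.28*p - 31.668 = (p - 2.6)(p + 4.2)(p + 2.9). Poles: -2.9, -4.2, 2.6. All Re(p)<0: No (unstable)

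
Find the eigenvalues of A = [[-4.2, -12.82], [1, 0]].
Eigenvalues solve det(λI - A) = 0.
Characteristic polynomial: λ^2 + 4.2*λ + 12.82 = 0.
Roots: -2.1 + 2.9j, -2.1 - 2.9j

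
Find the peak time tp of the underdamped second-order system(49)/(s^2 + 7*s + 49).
Standard form: ωn²/(s²+2ζωn·s+ωn²) → ωn = 7, ζ = 0.5.
ωd = ωn·√(1-ζ²) = 7·√(1-0.5²) = 6.062.
tp = π/ωd = π/6.062 = 0.5182 s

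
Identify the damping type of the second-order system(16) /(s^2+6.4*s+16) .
Standard form: ωn²/(s²+2ζωn·s+ωn²) gives ωn=4, ζ=0.8.
Underdamped (ζ = 0.8 < 1)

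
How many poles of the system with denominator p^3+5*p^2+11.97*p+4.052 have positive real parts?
p^3 + 5*p^2 + 11.97*p + 4.052 = (p + 0.4)(p^2 + 4.6*p + 10.13). Poles: -0.4, -2.3 + 2.2j, -2.3 - 2.2j. RHP poles (Re>0): 0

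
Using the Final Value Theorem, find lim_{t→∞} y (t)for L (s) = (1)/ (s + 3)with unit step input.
FVT: lim_{t→∞} y(t) = lim_{s→0} s*Y(s) where Y(s) = L(s)/s.
= lim_{s→0} L(s) = L(0) = num(0)/den(0) = 1/3 = 0.3333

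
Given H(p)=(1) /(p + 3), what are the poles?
Set denominator = 0: p + 3 = 0 → Poles: -3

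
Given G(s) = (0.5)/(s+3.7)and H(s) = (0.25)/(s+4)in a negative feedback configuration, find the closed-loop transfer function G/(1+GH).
Closed-loop T = G/(1+GH).
Numerator: G_num * H_den = 0.5*s + 2.
Denominator: G_den * H_den + G_num * H_num = (s^2 + 7.7*s + 14.8) + (0.125) = s^2 + 7.7*s + 14.925.
T(s) = (0.5*s + 2)/(s^2 + 7.7*s + 14.925)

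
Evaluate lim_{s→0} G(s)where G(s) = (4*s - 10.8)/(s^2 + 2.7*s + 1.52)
DC gain = G(0) = num(0)/den(0) = -10.8/1.52 = -7.105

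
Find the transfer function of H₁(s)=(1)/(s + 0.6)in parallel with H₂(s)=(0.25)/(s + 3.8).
Parallel: H = H₁ + H₂ = (n₁·d₂ + n₂·d₁)/(d₁·d₂).
n₁·d₂ = s + 3.8. n₂·d₁ = 0.25*s + 0.15. Sum = 1.25*s + 3.95. d₁·d₂ = s^2 + 4.4*s + 2.28.
H(s) = (1.25*s + 3.95)/(s^2 + 4.4*s + 2.28)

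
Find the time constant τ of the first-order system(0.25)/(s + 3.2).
First-order system: τ = -1/pole. Pole = -3.2. τ = -1/(-3.2) = 0.3125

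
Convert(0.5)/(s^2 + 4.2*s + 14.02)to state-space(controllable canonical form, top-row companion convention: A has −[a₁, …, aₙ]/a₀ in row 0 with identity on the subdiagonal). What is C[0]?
Reachable canonical form: C = numerator coefficients (right-aligned, zero-padded to length n).
num = 0.5, C = [[0, 0.5]].
C[0] = 0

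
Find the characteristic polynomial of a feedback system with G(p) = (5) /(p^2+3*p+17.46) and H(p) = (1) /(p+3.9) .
Characteristic poly = G_den * H_den + G_num * H_num = (p^3 + 6.9*p^2 + 29.16*p + 68.094) + (5) = p^3 + 6.9*p^2 + 29.16*p + 73.094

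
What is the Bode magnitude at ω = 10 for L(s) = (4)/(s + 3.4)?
Substitute s = j*10: L(j10) = 0.121907 - 0.358551j.
|L(j10)| = sqrt(Re² + Im²) = 0.3787.
20*log₁₀(0.3787) = -8.43 dB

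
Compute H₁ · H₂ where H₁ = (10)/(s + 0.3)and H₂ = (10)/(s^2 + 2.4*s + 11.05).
Series: H = H₁ · H₂ = (n₁·n₂)/(d₁·d₂).
Num: n₁·n₂ = 100. Den: d₁·d₂ = s^3 + 2.7*s^2 + 11.77*s + 3.315.
H(s) = (100)/(s^3 + 2.7*s^2 + 11.77*s + 3.315)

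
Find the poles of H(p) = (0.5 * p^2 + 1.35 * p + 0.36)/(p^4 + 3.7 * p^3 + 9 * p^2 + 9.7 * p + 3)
Set denominator = 0: p^4 + 3.7*p^3 + 9*p^2 + 9.7*p + 3 = (p + 1.2)(p + 0.5)(p^2 + 2*p + 5) = 0 → Poles: -0.5, -1 + 2j, -1 - 2j, -1.2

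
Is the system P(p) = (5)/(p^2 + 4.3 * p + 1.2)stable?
Denominator: p^2 + 4.3*p + 1.2 = (p + 4)(p + 0.3). Poles: -0.3, -4. All Re(p)<0: Yes (stable)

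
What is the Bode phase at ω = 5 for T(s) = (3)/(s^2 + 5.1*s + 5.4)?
Substitute s = j*5: T(j5) = -0.056844 - 0.0739552j.
∠T(j5) = atan2(Im, Re) = atan2(-0.0739552, -0.056844) = -127.55°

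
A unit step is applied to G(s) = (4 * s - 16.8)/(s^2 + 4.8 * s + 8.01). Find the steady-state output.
FVT: lim_{t→∞} y(t) = lim_{s→0} s*Y(s) where Y(s) = G(s)/s.
= lim_{s→0} G(s) = G(0) = num(0)/den(0) = -16.8/8.01 = -2.097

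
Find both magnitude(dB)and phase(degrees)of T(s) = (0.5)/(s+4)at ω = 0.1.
Substitute s = j*0.1: T(j0.1) = 0.124922 - 0.00312305j.
|T| = 20*log₁₀(sqrt(Re²+Im²)) = -18.06 dB.
∠T = atan2(Im, Re) = -1.43°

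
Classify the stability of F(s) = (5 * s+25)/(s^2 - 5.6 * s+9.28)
Denominator: s^2 - 5.6*s + 9.28. Poles: 2.8 + 1.2j, 2.8 - 1.2j. Unstable (2 pole(s) in RHP)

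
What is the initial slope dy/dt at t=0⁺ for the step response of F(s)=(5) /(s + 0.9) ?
IVT: y'(0⁺) = lim_{s→∞} s²·Y(s) = lim_{s→∞} s·F(s).
deg(num) = 0, deg(den) = 1, relative degree = 1, so s·F(s) → (leading num)/(leading den) = 5/1 = 5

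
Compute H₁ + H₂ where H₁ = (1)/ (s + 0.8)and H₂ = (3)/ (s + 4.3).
Parallel: H = H₁ + H₂ = (n₁·d₂ + n₂·d₁)/(d₁·d₂).
n₁·d₂ = s + 4.3. n₂·d₁ = 3*s + 2.4. Sum = 4*s + 6.7. d₁·d₂ = s^2 + 5.1*s + 3.44.
H(s) = (4*s + 6.7)/(s^2 + 5.1*s + 3.44)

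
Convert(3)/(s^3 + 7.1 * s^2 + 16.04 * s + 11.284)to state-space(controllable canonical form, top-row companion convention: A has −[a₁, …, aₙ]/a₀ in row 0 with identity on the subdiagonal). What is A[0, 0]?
Reachable canonical form for den = s^3 + 7.1*s^2 + 16.04*s + 11.284: top row of A = -[a₁,a₂,...,aₙ]/a₀, ones on the subdiagonal, zeros elsewhere.
A = [[-7.1, -16.04, -11.284], [1, 0, 0], [0, 1, 0]].
A[0,0] = -7.1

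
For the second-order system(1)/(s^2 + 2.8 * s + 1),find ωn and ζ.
Standard form: ωn²/(s²+2ζωn·s+ωn²).
const=1=ωn² → ωn=1, s coeff=2.8=2ζωn → ζ=1.4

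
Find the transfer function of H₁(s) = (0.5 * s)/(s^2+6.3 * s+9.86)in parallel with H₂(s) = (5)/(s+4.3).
Parallel: H = H₁ + H₂ = (n₁·d₂ + n₂·d₁)/(d₁·d₂).
n₁·d₂ = 0.5*s^2 + 2.15*s. n₂·d₁ = 5*s^2 + 31.5*s + 49.3. Sum = 5.5*s^2 + 33.65*s + 49.3. d₁·d₂ = s^3 + 10.6*s^2 + 36.95*s + 42.398.
H(s) = (5.5*s^2 + 33.65*s + 49.3)/(s^3 + 10.6*s^2 + 36.95*s + 42.398)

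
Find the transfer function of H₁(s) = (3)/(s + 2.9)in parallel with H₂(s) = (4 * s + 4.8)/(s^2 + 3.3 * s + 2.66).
Parallel: H = H₁ + H₂ = (n₁·d₂ + n₂·d₁)/(d₁·d₂).
n₁·d₂ = 3*s^2 + 9.9*s + 7.98. n₂·d₁ = 4*s^2 + 16.4*s + 13.92. Sum = 7*s^2 + 26.3*s + 21.9. d₁·d₂ = s^3 + 6.2*s^2 + 12.23*s + 7.714.
H(s) = (7*s^2 + 26.3*s + 21.9)/(s^3 + 6.2*s^2 + 12.23*s + 7.714)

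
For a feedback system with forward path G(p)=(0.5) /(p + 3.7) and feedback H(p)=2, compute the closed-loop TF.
Closed-loop T = G/(1+GH).
Numerator: G_num * H_den = 0.5.
Denominator: G_den * H_den + G_num * H_num = (p + 3.7) + (1) = p + 4.7.
T(p) = (0.5)/(p + 4.7)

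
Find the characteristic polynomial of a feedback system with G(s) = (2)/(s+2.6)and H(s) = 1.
Characteristic poly = G_den * H_den + G_num * H_num = (s + 2.6) + (2) = s + 4.6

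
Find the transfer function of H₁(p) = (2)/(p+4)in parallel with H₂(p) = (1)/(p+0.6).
Parallel: H = H₁ + H₂ = (n₁·d₂ + n₂·d₁)/(d₁·d₂).
n₁·d₂ = 2*p + 1.2. n₂·d₁ = p + 4. Sum = 3*p + 5.2. d₁·d₂ = p^2 + 4.6*p + 2.4.
H(p) = (3*p + 5.2)/(p^2 + 4.6*p + 2.4)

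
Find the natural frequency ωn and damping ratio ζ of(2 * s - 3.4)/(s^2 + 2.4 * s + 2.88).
Underdamped: complex pole -1.2 + 1.2j. ωn = |pole| = 1.697, ζ = -Re(pole)/ωn = 0.7071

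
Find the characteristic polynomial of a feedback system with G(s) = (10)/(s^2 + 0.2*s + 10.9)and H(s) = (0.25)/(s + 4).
Characteristic poly = G_den * H_den + G_num * H_num = (s^3 + 4.2*s^2 + 11.7*s + 43.6) + (2.5) = s^3 + 4.2*s^2 + 11.7*s + 46.1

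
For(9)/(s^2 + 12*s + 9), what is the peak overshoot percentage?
Standard form: ωn²/(s²+2ζωn·s+ωn²) → ωn = 3, ζ = 2.
ζ ≥ 1, so the response is non-oscillatory: peak overshoot = 0%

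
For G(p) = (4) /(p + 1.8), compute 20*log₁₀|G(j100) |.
Substitute p = j*100: G(j100) = 0.000719767 - 0.039987j.
|G(j100)| = sqrt(Re² + Im²) = 0.03999.
20*log₁₀(0.03999) = -27.96 dB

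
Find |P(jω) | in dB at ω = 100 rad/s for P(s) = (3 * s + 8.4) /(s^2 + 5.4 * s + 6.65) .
Substitute s = j*100: P(j100) = 0.000779322 - 0.0299779j.
|P(j100)| = sqrt(Re² + Im²) = 0.02999.
20*log₁₀(0.02999) = -30.46 dB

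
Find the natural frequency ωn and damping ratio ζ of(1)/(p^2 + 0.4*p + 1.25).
Underdamped: complex pole -0.2 + 1.1j. ωn = |pole| = 1.118, ζ = -Re(pole)/ωn = 0.1789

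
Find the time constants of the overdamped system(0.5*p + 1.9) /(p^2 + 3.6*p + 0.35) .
Overdamped: real poles at -0.1, -3.5. τ = -1/pole → τ₁ = 10, τ₂ = 0.2857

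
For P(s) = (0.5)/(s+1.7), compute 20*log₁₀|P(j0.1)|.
Substitute s = j*0.1: P(j0.1) = 0.293103 - 0.0172414j.
|P(j0.1)| = sqrt(Re² + Im²) = 0.2936.
20*log₁₀(0.2936) = -10.64 dB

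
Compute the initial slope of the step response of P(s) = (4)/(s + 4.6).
IVT: y'(0⁺) = lim_{s→∞} s²·Y(s) = lim_{s→∞} s·P(s).
deg(num) = 0, deg(den) = 1, relative degree = 1, so s·P(s) → (leading num)/(leading den) = 4/1 = 4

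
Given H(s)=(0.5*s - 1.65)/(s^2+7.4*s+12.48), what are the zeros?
Set numerator = 0: 0.5*s - 1.65 = 0 → Zeros: 3.3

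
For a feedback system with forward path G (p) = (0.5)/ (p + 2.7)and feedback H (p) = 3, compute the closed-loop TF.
Closed-loop T = G/(1+GH).
Numerator: G_num * H_den = 0.5.
Denominator: G_den * H_den + G_num * H_num = (p + 2.7) + (1.5) = p + 4.2.
T(p) = (0.5)/(p + 4.2)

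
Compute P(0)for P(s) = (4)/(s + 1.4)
DC gain = P(0) = num(0)/den(0) = 4/1.4 = 2.857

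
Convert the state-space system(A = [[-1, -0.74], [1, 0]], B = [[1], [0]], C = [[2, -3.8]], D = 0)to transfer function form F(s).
F(s) = C(sI - A)⁻¹B + D.
Characteristic polynomial det(sI - A) = s^2 + s + 0.74.
Numerator from C·adj(sI-A)·B + D·det(sI-A) = 2*s - 3.8.
F(s) = (2*s - 3.8)/(s^2 + s + 0.74)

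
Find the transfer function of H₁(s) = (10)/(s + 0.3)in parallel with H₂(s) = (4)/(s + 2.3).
Parallel: H = H₁ + H₂ = (n₁·d₂ + n₂·d₁)/(d₁·d₂).
n₁·d₂ = 10*s + 23. n₂·d₁ = 4*s + 1.2. Sum = 14*s + 24.2. d₁·d₂ = s^2 + 2.6*s + 0.69.
H(s) = (14*s + 24.2)/(s^2 + 2.6*s + 0.69)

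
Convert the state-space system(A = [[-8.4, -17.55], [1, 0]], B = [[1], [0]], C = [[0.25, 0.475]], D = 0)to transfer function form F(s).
F(s) = C(sI - A)⁻¹B + D.
Characteristic polynomial det(sI - A) = s^2 + 8.4*s + 17.55.
Numerator from C·adj(sI-A)·B + D·det(sI-A) = 0.25*s + 0.475.
F(s) = (0.25*s + 0.475)/(s^2 + 8.4*s + 17.55)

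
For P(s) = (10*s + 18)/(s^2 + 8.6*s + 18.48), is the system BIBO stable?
Denominator: s^2 + 8.6*s + 18.48 = (s + 4.2)(s + 4.4). Poles: -4.2, -4.4. All Re(p)<0: Yes (stable)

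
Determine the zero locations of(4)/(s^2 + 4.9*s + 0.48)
Numerator is a nonzero constant (4) → Zeros: none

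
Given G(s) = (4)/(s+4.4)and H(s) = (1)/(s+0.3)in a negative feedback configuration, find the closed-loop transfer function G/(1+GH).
Closed-loop T = G/(1+GH).
Numerator: G_num * H_den = 4*s + 1.2.
Denominator: G_den * H_den + G_num * H_num = (s^2 + 4.7*s + 1.32) + (4) = s^2 + 4.7*s + 5.32.
T(s) = (4*s + 1.2)/(s^2 + 4.7*s + 5.32)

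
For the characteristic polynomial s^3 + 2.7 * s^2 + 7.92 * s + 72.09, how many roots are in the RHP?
s^3 + 2.7*s^2 + 7.92*s + 72.09 = (s + 4.5)(s^2 - 1.8*s + 16.02). Poles: -4.5, 0.9 + 3.9j, 0.9 - 3.9j. RHP poles (Re>0): 2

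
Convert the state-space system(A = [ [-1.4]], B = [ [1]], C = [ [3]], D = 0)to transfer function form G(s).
G(s) = C(sI - A)⁻¹B + D.
Characteristic polynomial det(sI - A) = s + 1.4.
Numerator from C·adj(sI-A)·B + D·det(sI-A) = 3.
G(s) = (3)/(s + 1.4)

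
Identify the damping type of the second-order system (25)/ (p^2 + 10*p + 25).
Standard form: ωn²/(p²+2ζωn·p+ωn²) gives ωn=5, ζ=1.
Critically damped (ζ = 1)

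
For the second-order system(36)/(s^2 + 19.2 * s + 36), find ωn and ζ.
Standard form: ωn²/(s²+2ζωn·s+ωn²).
const=36=ωn² → ωn=6, s coeff=19.2=2ζωn → ζ=1.6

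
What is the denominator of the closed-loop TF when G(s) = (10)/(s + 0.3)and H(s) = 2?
Characteristic poly = G_den * H_den + G_num * H_num = (s + 0.3) + (20) = s + 20.3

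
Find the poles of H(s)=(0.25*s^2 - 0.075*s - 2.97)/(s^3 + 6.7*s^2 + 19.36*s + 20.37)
Set denominator = 0: s^3 + 6.7*s^2 + 19.36*s + 20.37 = (s + 2.1)(s^2 + 4.6*s + 9.7) = 0 → Poles: -2.1, -2.3 + 2.1j, -2.3 - 2.1j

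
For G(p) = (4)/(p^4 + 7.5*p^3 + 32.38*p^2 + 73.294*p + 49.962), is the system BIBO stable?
Denominator: p^4 + 7.5*p^3 + 32.38*p^2 + 73.294*p + 49.962 = (p + 3)(p + 1.1)(p^2 + 3.4*p + 15.14). Poles: -1.1, -1.7 + 3.5j, -1.7 - 3.5j, -3. All Re(p)<0: Yes (stable)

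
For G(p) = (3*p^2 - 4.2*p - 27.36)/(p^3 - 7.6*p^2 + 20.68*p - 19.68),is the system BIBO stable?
Denominator: p^3 - 7.6*p^2 + 20.68*p - 19.68 = (p - 2.4)(p^2 - 5.2*p + 8.2). Poles: 2.4, 2.6 + 1.2j, 2.6 - 1.2j. All Re(p)<0: No (unstable)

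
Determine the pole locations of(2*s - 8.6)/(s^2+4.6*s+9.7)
Set denominator = 0: s^2 + 4.6*s + 9.7 = 0 → Poles: -2.3 + 2.1j, -2.3 - 2.1j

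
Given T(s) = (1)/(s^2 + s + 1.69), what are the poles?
Set denominator = 0: s^2 + s + 1.69 = 0 → Poles: -0.5 + 1.2j, -0.5 - 1.2j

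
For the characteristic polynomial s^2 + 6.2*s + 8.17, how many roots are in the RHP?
s^2 + 6.2*s + 8.17 = (s + 4.3)(s + 1.9). Poles: -1.9, -4.3. RHP poles (Re>0): 0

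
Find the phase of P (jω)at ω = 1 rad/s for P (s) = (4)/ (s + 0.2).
Substitute s = j*1: P(j1) = 0.769231 - 3.84615j.
∠P(j1) = atan2(Im, Re) = atan2(-3.84615, 0.769231) = -78.69°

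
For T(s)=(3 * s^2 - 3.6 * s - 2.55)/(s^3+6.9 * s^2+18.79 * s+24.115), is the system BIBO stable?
Denominator: s^3 + 6.9*s^2 + 18.79*s + 24.115 = (s + 3.5)(s^2 + 3.4*s + 6.89). Poles: -1.7 + 2j, -1.7 - 2j, -3.5. All Re(p)<0: Yes (stable)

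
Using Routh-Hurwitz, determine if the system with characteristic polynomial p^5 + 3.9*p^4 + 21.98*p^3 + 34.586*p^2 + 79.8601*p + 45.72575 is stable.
Routh array:
p^5: [1, 21.98, 79.8601]; p^4: [3.9, 34.586, 45.72575]; p^3: [13.1118, 68.1355]; p^2: [14.3196, 45.72575]; p^1: [26.2666]; p^0: [45.72575]
First column: [1, 3.9, 13.1118, 14.3196, 26.2666, 45.72575]. Sign changes = 0.
Yes, stable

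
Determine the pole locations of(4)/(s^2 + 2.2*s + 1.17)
Set denominator = 0: s^2 + 2.2*s + 1.17 = (s + 0.9)(s + 1.3) = 0 → Poles: -0.9, -1.3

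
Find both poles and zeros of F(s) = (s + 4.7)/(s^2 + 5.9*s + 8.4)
Set denominator = 0: s^2 + 5.9*s + 8.4 = (s + 3.5)(s + 2.4) = 0 → Poles: -2.4, -3.5
Set numerator = 0: s + 4.7 = 0 → Zeros: -4.7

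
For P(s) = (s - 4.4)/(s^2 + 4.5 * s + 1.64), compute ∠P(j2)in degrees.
Substitute s = j*2: P(j2) = 0.327875 + 0.402913j.
∠P(j2) = atan2(Im, Re) = atan2(0.402913, 0.327875) = 50.86°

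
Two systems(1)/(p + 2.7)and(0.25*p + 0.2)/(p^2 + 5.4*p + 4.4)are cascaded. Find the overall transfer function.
Series: H = H₁ · H₂ = (n₁·n₂)/(d₁·d₂).
Num: n₁·n₂ = 0.25*p + 0.2. Den: d₁·d₂ = p^3 + 8.1*p^2 + 18.98*p + 11.88.
H(p) = (0.25*p + 0.2)/(p^3 + 8.1*p^2 + 18.98*p + 11.88)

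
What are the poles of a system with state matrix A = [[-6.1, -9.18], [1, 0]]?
Eigenvalues solve det(λI - A) = 0.
Characteristic polynomial: λ^2 + 6.1*λ + 9.18 = 0.
Factor: (λ + 2.7)(λ + 3.4) = 0.
Roots: -2.7, -3.4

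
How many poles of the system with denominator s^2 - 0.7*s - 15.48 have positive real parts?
s^2 - 0.7*s - 15.48 = (s - 4.3)(s + 3.6). Poles: -3.6, 4.3. RHP poles (Re>0): 1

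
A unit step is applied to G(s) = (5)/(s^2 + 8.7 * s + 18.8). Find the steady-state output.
FVT: lim_{t→∞} y(t) = lim_{s→0} s*Y(s) where Y(s) = G(s)/s.
= lim_{s→0} G(s) = G(0) = num(0)/den(0) = 5/18.8 = 0.266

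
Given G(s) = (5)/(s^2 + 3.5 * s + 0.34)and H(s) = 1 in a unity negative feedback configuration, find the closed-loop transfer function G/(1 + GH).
Closed-loop T = G/(1+GH).
Numerator: G_num * H_den = 5.
Denominator: G_den * H_den + G_num * H_num = (s^2 + 3.5*s + 0.34) + (5) = s^2 + 3.5*s + 5.34.
T(s) = (5)/(s^2 + 3.5*s + 5.34)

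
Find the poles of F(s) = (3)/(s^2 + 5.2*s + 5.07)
Set denominator = 0: s^2 + 5.2*s + 5.07 = (s + 1.3)(s + 3.9) = 0 → Poles: -1.3, -3.9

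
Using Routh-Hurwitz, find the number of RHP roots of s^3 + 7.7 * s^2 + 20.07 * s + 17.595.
Routh array:
s^3: [1, 20.07]; s^2: [7.7, 17.595]; s^1: [17.7849]; s^0: [17.595]
First column: [1, 7.7, 17.7849, 17.595]. Sign changes = RHP roots = 0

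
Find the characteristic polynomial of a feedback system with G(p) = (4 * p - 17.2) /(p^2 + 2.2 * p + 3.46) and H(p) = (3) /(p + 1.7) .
Characteristic poly = G_den * H_den + G_num * H_num = (p^3 + 3.9*p^2 + 7.2*p + 5.882) + (12*p - 51.6) = p^3 + 3.9*p^2 + 19.2*p - 45.718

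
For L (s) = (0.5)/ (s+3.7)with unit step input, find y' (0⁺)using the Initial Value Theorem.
IVT: y'(0⁺) = lim_{s→∞} s²·Y(s) = lim_{s→∞} s·L(s).
deg(num) = 0, deg(den) = 1, relative degree = 1, so s·L(s) → (leading num)/(leading den) = 0.5/1 = 0.5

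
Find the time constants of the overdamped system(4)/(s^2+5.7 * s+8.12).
Overdamped: real poles at -2.8, -2.9. τ = -1/pole → τ₁ = 0.3571, τ₂ = 0.3448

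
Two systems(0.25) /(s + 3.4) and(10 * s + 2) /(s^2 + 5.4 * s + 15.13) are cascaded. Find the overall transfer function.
Series: H = H₁ · H₂ = (n₁·n₂)/(d₁·d₂).
Num: n₁·n₂ = 2.5*s + 0.5. Den: d₁·d₂ = s^3 + 8.8*s^2 + 33.49*s + 51.442.
H(s) = (2.5*s + 0.5)/(s^3 + 8.8*s^2 + 33.49*s + 51.442)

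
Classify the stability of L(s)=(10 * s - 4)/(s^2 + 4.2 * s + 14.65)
Denominator: s^2 + 4.2*s + 14.65. Poles: -2.1 + 3.2j, -2.1 - 3.2j. Stable (all poles in LHP)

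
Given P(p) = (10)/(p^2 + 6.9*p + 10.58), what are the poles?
Set denominator = 0: p^2 + 6.9*p + 10.58 = (p + 4.6)(p + 2.3) = 0 → Poles: -2.3, -4.6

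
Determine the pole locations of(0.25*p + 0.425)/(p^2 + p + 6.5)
Set denominator = 0: p^2 + p + 6.5 = 0 → Poles: -0.5 + 2.5j, -0.5 - 2.5j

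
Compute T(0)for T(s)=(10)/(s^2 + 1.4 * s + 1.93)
DC gain = T(0) = num(0)/den(0) = 10/1.93 = 5.181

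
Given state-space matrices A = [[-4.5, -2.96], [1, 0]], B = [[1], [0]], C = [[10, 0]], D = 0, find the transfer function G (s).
G(s) = C(sI - A)⁻¹B + D.
Characteristic polynomial det(sI - A) = s^2 + 4.5*s + 2.96.
Numerator from C·adj(sI-A)·B + D·det(sI-A) = 10*s.
G(s) = (10*s)/(s^2 + 4.5*s + 2.96)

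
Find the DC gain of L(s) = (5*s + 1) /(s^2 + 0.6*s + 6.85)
DC gain = L(0) = num(0)/den(0) = 1/6.85 = 0.146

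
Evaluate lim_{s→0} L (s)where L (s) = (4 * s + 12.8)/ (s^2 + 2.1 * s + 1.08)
DC gain = L(0) = num(0)/den(0) = 12.8/1.08 = 11.85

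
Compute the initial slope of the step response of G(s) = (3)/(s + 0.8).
IVT: y'(0⁺) = lim_{s→∞} s²·Y(s) = lim_{s→∞} s·G(s).
deg(num) = 0, deg(den) = 1, relative degree = 1, so s·G(s) → (leading num)/(leading den) = 3/1 = 3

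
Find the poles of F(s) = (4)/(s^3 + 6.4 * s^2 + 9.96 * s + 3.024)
Set denominator = 0: s^3 + 6.4*s^2 + 9.96*s + 3.024 = (s + 0.4)(s + 1.8)(s + 4.2) = 0 → Poles: -0.4, -1.8, -4.2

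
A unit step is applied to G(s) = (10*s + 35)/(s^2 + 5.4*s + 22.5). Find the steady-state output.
FVT: lim_{t→∞} y(t) = lim_{s→0} s*Y(s) where Y(s) = G(s)/s.
= lim_{s→0} G(s) = G(0) = num(0)/den(0) = 35/22.5 = 1.556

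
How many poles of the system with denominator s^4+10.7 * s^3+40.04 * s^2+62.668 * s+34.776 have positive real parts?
s^4 + 10.7*s^3 + 40.04*s^2 + 62.668*s + 34.776 = (s + 4.6)(s + 2.7)(s + 1.4)(s + 2). Poles: -1.4, -2, -2.7, -4.6. RHP poles (Re>0): 0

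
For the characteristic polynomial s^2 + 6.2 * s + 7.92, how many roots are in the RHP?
s^2 + 6.2*s + 7.92 = (s + 1.8)(s + 4.4). Poles: -1.8, -4.4. RHP poles (Re>0): 0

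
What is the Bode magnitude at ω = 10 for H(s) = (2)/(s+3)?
Substitute s = j*10: H(j10) = 0.0550459 - 0.183486j.
|H(j10)| = sqrt(Re² + Im²) = 0.1916.
20*log₁₀(0.1916) = -14.35 dB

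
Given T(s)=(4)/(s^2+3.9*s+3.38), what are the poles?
Set denominator = 0: s^2 + 3.9*s + 3.38 = (s + 2.6)(s + 1.3) = 0 → Poles: -1.3, -2.6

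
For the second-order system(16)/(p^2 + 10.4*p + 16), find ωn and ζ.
Standard form: ωn²/(p²+2ζωn·p+ωn²).
const=16=ωn² → ωn=4, p coeff=10.4=2ζωn → ζ=1.3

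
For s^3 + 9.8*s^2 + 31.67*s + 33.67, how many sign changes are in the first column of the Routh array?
Routh array:
s^3: [1, 31.67]; s^2: [9.8, 33.67]; s^1: [28.2343]; s^0: [33.67]
First column: [1, 9.8, 28.2343, 33.67]. Sign changes = 0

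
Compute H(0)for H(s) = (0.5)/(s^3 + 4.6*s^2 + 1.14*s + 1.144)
DC gain = H(0) = num(0)/den(0) = 0.5/1.144 = 0.4371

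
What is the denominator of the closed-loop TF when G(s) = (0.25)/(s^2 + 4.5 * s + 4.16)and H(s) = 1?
Characteristic poly = G_den * H_den + G_num * H_num = (s^2 + 4.5*s + 4.16) + (0.25) = s^2 + 4.5*s + 4.41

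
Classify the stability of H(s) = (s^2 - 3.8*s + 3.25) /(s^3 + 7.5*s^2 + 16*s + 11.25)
Denominator: s^3 + 7.5*s^2 + 16*s + 11.25 = (s + 4.5)(s^2 + 3*s + 2.5). Poles: -1.5 + 0.5j, -1.5 - 0.5j, -4.5. Stable (all poles in LHP)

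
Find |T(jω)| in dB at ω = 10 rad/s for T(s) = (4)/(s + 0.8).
Substitute s = j*10: T(j10) = 0.0317965 - 0.397456j.
|T(j10)| = sqrt(Re² + Im²) = 0.3987.
20*log₁₀(0.3987) = -7.99 dB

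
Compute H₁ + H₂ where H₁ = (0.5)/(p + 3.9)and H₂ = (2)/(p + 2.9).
Parallel: H = H₁ + H₂ = (n₁·d₂ + n₂·d₁)/(d₁·d₂).
n₁·d₂ = 0.5*p + 1.45. n₂·d₁ = 2*p + 7.8. Sum = 2.5*p + 9.25. d₁·d₂ = p^2 + 6.8*p + 11.31.
H(p) = (2.5*p + 9.25)/(p^2 + 6.8*p + 11.31)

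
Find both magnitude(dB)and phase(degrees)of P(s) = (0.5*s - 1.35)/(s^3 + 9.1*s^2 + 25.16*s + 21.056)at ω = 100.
Substitute s = j*100: P(j100) = -4.95901e-05 - 5.87644e-06j.
|P| = 20*log₁₀(sqrt(Re²+Im²)) = -86.03 dB.
∠P = atan2(Im, Re) = -173.24°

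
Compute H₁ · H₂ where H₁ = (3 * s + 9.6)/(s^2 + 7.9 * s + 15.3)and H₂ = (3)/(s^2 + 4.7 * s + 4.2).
Series: H = H₁ · H₂ = (n₁·n₂)/(d₁·d₂).
Num: n₁·n₂ = 9*s + 28.8. Den: d₁·d₂ = s^4 + 12.6*s^3 + 56.63*s^2 + 105.09*s + 64.26.
H(s) = (9*s + 28.8)/(s^4 + 12.6*s^3 + 56.63*s^2 + 105.09*s + 64.26)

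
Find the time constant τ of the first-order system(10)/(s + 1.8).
First-order system: τ = -1/pole. Pole = -1.8. τ = -1/(-1.8) = 0.5556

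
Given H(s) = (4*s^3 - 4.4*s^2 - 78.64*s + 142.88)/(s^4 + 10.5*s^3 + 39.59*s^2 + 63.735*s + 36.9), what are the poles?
Set denominator = 0: s^4 + 10.5*s^3 + 39.59*s^2 + 63.735*s + 36.9 = (s + 1.5)(s + 4.1)(s + 2.5)(s + 2.4) = 0 → Poles: -1.5, -2.4, -2.5, -4.1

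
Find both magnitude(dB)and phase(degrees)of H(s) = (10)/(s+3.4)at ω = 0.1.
Substitute s = j*0.1: H(j0.1) = 2.93863 - 0.0864304j.
|H| = 20*log₁₀(sqrt(Re²+Im²)) = 9.37 dB.
∠H = atan2(Im, Re) = -1.68°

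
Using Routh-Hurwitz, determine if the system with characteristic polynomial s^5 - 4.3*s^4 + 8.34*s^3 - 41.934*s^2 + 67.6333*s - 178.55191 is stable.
Routh array:
s^5: [1, 8.34, 67.6333]; s^4: [-4.3, -41.934, -178.55191]; s^3: [-1.41209, 26.1096]; s^2: [-121.441, -178.55191]; s^1: [28.1858]; s^0: [-178.55191]
First column: [1, -4.3, -1.41209, -121.441, 28.1858, -178.55191]. Sign changes = 3.
No, unstable (3 RHP root(s))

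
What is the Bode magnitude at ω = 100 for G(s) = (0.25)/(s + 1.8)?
Substitute s = j*100: G(j100) = 4.49854e-05 - 0.00249919j.
|G(j100)| = sqrt(Re² + Im²) = 0.0025.
20*log₁₀(0.0025) = -52.04 dB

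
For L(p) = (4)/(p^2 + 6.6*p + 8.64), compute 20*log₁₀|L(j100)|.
Substitute p = j*100: L(j100) = -0.000398607 - 2.63308e-05j.
|L(j100)| = sqrt(Re² + Im²) = 0.0003995.
20*log₁₀(0.0003995) = -67.97 dB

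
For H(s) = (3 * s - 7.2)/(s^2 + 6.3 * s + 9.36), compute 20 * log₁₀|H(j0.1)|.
Substitute s = j*0.1: H(j0.1) = -0.764421 + 0.083592j.
|H(j0.1)| = sqrt(Re² + Im²) = 0.769.
20*log₁₀(0.769) = -2.28 dB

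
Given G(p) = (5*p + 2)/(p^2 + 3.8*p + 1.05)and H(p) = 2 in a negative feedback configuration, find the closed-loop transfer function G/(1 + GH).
Closed-loop T = G/(1+GH).
Numerator: G_num * H_den = 5*p + 2.
Denominator: G_den * H_den + G_num * H_num = (p^2 + 3.8*p + 1.05) + (10*p + 4) = p^2 + 13.8*p + 5.05.
T(p) = (5*p + 2)/(p^2 + 13.8*p + 5.05)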